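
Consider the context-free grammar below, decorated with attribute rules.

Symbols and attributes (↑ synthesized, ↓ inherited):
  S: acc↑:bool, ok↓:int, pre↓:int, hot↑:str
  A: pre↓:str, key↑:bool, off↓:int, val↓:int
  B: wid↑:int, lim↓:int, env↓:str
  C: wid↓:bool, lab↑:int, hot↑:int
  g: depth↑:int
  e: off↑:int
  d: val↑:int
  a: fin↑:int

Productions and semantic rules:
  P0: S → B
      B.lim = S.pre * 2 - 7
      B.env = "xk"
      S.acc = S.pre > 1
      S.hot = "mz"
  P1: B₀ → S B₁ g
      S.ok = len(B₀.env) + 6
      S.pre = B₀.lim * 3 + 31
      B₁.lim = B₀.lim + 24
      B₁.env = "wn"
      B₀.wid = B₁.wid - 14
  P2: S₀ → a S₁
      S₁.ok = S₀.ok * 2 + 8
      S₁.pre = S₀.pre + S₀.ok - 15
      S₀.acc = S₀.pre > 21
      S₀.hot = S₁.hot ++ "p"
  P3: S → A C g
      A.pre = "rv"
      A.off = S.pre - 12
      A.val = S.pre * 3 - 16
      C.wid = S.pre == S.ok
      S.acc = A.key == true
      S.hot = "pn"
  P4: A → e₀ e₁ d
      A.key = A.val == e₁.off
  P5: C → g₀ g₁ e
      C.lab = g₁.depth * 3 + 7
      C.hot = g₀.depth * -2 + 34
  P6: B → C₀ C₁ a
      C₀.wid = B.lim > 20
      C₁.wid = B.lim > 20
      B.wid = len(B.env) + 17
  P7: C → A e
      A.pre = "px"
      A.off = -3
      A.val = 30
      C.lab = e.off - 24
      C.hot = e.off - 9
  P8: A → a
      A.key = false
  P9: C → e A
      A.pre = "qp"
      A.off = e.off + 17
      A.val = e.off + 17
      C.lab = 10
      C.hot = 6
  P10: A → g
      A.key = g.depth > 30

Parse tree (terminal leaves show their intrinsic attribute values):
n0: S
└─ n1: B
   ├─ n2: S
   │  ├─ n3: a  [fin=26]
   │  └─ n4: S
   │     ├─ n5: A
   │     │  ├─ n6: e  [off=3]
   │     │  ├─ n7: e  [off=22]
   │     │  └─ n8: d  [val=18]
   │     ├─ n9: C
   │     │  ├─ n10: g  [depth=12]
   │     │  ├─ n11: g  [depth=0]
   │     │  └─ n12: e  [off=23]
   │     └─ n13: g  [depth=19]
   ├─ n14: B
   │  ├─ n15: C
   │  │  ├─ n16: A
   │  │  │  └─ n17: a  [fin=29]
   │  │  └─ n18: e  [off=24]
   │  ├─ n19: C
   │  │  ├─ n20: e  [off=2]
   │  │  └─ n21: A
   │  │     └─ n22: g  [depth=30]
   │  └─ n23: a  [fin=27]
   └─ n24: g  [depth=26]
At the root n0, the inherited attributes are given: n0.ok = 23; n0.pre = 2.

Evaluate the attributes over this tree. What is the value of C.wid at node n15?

true

1. n0.ok = 23  [given at root]
2. n0.pre = 2  [given at root]
3. n1.lim = -3  [S.pre * 2 - 7]
4. n1.env = "xk"  ["xk"]
5. n2.ok = 8  [len(B₀.env) + 6]
6. n2.pre = 22  [B₀.lim * 3 + 31]
7. n3.fin = 26  [terminal]
8. n4.ok = 24  [S₀.ok * 2 + 8]
9. n4.pre = 15  [S₀.pre + S₀.ok - 15]
10. n5.pre = "rv"  ["rv"]
11. n5.off = 3  [S.pre - 12]
12. n5.val = 29  [S.pre * 3 - 16]
13. n6.off = 3  [terminal]
14. n7.off = 22  [terminal]
15. n8.val = 18  [terminal]
16. n5.key = false  [A.val == e₁.off]
17. n9.wid = false  [S.pre == S.ok]
18. n10.depth = 12  [terminal]
19. n11.depth = 0  [terminal]
20. n12.off = 23  [terminal]
21. n9.lab = 7  [g₁.depth * 3 + 7]
22. n9.hot = 10  [g₀.depth * -2 + 34]
23. n13.depth = 19  [terminal]
24. n4.acc = false  [A.key == true]
25. n4.hot = "pn"  ["pn"]
26. n2.acc = true  [S₀.pre > 21]
27. n2.hot = "pnp"  [S₁.hot ++ "p"]
28. n14.lim = 21  [B₀.lim + 24]
29. n14.env = "wn"  ["wn"]
30. n15.wid = true  [B.lim > 20]
31. n16.pre = "px"  ["px"]
32. n16.off = -3  [-3]
33. n16.val = 30  [30]
34. n17.fin = 29  [terminal]
35. n16.key = false  [false]
36. n18.off = 24  [terminal]
37. n15.lab = 0  [e.off - 24]
38. n15.hot = 15  [e.off - 9]
39. n19.wid = true  [B.lim > 20]
40. n20.off = 2  [terminal]
41. n21.pre = "qp"  ["qp"]
42. n21.off = 19  [e.off + 17]
43. n21.val = 19  [e.off + 17]
44. n22.depth = 30  [terminal]
45. n21.key = false  [g.depth > 30]
46. n19.lab = 10  [10]
47. n19.hot = 6  [6]
48. n23.fin = 27  [terminal]
49. n14.wid = 19  [len(B.env) + 17]
50. n24.depth = 26  [terminal]
51. n1.wid = 5  [B₁.wid - 14]
52. n0.acc = true  [S.pre > 1]
53. n0.hot = "mz"  ["mz"]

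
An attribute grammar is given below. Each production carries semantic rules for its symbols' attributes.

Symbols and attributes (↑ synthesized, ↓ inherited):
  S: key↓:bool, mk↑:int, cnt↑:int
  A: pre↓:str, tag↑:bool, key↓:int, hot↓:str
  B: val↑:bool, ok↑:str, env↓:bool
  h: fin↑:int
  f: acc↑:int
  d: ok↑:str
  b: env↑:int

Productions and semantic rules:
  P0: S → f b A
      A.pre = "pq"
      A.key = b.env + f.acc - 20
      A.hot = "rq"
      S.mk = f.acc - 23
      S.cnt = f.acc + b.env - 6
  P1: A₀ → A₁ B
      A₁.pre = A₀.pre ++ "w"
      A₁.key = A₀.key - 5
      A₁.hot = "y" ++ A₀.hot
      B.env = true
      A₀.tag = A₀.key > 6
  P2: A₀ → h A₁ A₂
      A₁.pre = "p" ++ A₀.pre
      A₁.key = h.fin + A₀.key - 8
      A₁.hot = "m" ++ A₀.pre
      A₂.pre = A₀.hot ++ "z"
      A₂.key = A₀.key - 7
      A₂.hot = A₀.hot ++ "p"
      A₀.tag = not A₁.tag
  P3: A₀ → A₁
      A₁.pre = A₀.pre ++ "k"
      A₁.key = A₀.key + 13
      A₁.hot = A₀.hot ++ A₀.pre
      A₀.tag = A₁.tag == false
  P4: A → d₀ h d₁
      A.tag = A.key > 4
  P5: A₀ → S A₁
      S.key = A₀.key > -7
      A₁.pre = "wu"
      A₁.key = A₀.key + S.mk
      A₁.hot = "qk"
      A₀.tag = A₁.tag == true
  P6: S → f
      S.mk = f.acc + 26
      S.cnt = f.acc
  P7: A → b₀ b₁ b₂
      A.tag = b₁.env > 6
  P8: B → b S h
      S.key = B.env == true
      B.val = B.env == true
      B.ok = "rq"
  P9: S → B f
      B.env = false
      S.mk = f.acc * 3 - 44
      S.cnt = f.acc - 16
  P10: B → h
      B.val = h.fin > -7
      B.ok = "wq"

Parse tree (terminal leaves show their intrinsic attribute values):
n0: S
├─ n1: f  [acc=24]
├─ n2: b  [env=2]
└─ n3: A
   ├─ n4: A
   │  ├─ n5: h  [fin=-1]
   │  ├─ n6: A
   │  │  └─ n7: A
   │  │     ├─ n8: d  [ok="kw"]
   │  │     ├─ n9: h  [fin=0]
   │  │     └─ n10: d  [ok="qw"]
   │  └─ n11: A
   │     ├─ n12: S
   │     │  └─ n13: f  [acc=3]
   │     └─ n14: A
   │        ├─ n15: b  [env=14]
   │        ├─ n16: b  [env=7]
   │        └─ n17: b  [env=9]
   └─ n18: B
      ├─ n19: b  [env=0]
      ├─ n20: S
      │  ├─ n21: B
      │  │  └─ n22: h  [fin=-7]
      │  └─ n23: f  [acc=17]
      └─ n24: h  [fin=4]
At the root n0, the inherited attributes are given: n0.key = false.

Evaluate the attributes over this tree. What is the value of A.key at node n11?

-6

1. n0.key = false  [given at root]
2. n1.acc = 24  [terminal]
3. n2.env = 2  [terminal]
4. n3.pre = "pq"  ["pq"]
5. n3.key = 6  [b.env + f.acc - 20]
6. n3.hot = "rq"  ["rq"]
7. n4.pre = "pqw"  [A₀.pre ++ "w"]
8. n4.key = 1  [A₀.key - 5]
9. n4.hot = "yrq"  ["y" ++ A₀.hot]
10. n5.fin = -1  [terminal]
11. n6.pre = "ppqw"  ["p" ++ A₀.pre]
12. n6.key = -8  [h.fin + A₀.key - 8]
13. n6.hot = "mpqw"  ["m" ++ A₀.pre]
14. n7.pre = "ppqwk"  [A₀.pre ++ "k"]
15. n7.key = 5  [A₀.key + 13]
16. n7.hot = "mpqwppqw"  [A₀.hot ++ A₀.pre]
17. n8.ok = "kw"  [terminal]
18. n9.fin = 0  [terminal]
19. n10.ok = "qw"  [terminal]
20. n7.tag = true  [A.key > 4]
21. n6.tag = false  [A₁.tag == false]
22. n11.pre = "yrqz"  [A₀.hot ++ "z"]
23. n11.key = -6  [A₀.key - 7]
24. n11.hot = "yrqp"  [A₀.hot ++ "p"]
25. n12.key = true  [A₀.key > -7]
26. n13.acc = 3  [terminal]
27. n12.mk = 29  [f.acc + 26]
28. n12.cnt = 3  [f.acc]
29. n14.pre = "wu"  ["wu"]
30. n14.key = 23  [A₀.key + S.mk]
31. n14.hot = "qk"  ["qk"]
32. n15.env = 14  [terminal]
33. n16.env = 7  [terminal]
34. n17.env = 9  [terminal]
35. n14.tag = true  [b₁.env > 6]
36. n11.tag = true  [A₁.tag == true]
37. n4.tag = true  [not A₁.tag]
38. n18.env = true  [true]
39. n19.env = 0  [terminal]
40. n20.key = true  [B.env == true]
41. n21.env = false  [false]
42. n22.fin = -7  [terminal]
43. n21.val = false  [h.fin > -7]
44. n21.ok = "wq"  ["wq"]
45. n23.acc = 17  [terminal]
46. n20.mk = 7  [f.acc * 3 - 44]
47. n20.cnt = 1  [f.acc - 16]
48. n24.fin = 4  [terminal]
49. n18.val = true  [B.env == true]
50. n18.ok = "rq"  ["rq"]
51. n3.tag = false  [A₀.key > 6]
52. n0.mk = 1  [f.acc - 23]
53. n0.cnt = 20  [f.acc + b.env - 6]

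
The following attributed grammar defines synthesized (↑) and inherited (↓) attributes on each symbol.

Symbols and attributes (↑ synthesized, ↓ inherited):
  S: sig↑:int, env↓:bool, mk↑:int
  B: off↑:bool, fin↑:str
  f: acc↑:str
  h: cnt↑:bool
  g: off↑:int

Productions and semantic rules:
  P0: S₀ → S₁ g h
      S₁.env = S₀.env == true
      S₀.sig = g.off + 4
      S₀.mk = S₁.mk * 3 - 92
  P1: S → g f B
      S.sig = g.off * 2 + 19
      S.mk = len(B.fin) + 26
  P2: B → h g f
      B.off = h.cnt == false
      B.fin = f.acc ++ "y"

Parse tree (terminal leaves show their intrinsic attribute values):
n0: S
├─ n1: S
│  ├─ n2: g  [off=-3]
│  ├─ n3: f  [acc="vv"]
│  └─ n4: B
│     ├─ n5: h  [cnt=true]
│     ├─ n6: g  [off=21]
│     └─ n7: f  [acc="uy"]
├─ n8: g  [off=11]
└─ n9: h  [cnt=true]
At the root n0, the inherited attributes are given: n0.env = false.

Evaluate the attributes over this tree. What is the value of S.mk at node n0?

1. n0.env = false  [given at root]
2. n1.env = false  [S₀.env == true]
3. n2.off = -3  [terminal]
4. n3.acc = "vv"  [terminal]
5. n5.cnt = true  [terminal]
6. n6.off = 21  [terminal]
7. n7.acc = "uy"  [terminal]
8. n4.off = false  [h.cnt == false]
9. n4.fin = "uyy"  [f.acc ++ "y"]
10. n1.sig = 13  [g.off * 2 + 19]
11. n1.mk = 29  [len(B.fin) + 26]
12. n8.off = 11  [terminal]
13. n9.cnt = true  [terminal]
14. n0.sig = 15  [g.off + 4]
15. n0.mk = -5  [S₁.mk * 3 - 92]

-5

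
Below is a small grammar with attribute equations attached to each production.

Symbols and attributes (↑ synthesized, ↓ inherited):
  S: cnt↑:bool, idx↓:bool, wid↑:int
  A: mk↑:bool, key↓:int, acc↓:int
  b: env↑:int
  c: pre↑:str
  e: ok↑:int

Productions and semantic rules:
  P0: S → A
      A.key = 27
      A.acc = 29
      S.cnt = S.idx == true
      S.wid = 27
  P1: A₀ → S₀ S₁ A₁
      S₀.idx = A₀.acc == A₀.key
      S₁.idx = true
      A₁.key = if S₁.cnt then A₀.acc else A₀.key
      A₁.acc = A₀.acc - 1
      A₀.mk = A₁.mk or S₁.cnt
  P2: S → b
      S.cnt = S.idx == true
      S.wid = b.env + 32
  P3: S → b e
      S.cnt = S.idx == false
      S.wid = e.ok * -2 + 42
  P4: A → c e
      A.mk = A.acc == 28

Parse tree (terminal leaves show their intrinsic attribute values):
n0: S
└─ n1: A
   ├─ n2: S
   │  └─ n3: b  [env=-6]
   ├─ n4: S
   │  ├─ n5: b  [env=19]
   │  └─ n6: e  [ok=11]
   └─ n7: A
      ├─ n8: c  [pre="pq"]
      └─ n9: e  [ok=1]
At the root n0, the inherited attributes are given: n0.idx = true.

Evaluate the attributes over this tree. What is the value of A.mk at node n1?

true

1. n0.idx = true  [given at root]
2. n1.key = 27  [27]
3. n1.acc = 29  [29]
4. n2.idx = false  [A₀.acc == A₀.key]
5. n3.env = -6  [terminal]
6. n2.cnt = false  [S.idx == true]
7. n2.wid = 26  [b.env + 32]
8. n4.idx = true  [true]
9. n5.env = 19  [terminal]
10. n6.ok = 11  [terminal]
11. n4.cnt = false  [S.idx == false]
12. n4.wid = 20  [e.ok * -2 + 42]
13. n7.key = 27  [if S₁.cnt then A₀.acc else A₀.key]
14. n7.acc = 28  [A₀.acc - 1]
15. n8.pre = "pq"  [terminal]
16. n9.ok = 1  [terminal]
17. n7.mk = true  [A.acc == 28]
18. n1.mk = true  [A₁.mk or S₁.cnt]
19. n0.cnt = true  [S.idx == true]
20. n0.wid = 27  [27]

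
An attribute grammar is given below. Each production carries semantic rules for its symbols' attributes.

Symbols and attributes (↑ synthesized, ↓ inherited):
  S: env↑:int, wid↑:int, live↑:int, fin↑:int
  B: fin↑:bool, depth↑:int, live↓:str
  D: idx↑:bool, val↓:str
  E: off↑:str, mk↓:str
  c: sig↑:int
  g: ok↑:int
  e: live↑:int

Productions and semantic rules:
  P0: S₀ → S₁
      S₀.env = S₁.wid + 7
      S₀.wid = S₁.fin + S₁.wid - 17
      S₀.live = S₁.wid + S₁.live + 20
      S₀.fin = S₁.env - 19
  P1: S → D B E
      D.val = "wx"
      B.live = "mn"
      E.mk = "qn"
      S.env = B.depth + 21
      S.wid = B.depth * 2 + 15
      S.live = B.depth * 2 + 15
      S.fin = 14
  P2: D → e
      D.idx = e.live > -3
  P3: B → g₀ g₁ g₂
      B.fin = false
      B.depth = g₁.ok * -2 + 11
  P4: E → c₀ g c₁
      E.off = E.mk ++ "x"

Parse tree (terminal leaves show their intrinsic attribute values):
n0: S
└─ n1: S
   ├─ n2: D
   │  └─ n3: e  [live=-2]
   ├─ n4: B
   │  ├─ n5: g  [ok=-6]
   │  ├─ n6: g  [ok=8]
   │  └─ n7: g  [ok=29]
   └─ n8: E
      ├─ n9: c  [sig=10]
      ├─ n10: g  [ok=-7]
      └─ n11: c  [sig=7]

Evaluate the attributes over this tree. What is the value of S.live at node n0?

1. n2.val = "wx"  ["wx"]
2. n3.live = -2  [terminal]
3. n2.idx = true  [e.live > -3]
4. n4.live = "mn"  ["mn"]
5. n5.ok = -6  [terminal]
6. n6.ok = 8  [terminal]
7. n7.ok = 29  [terminal]
8. n4.fin = false  [false]
9. n4.depth = -5  [g₁.ok * -2 + 11]
10. n8.mk = "qn"  ["qn"]
11. n9.sig = 10  [terminal]
12. n10.ok = -7  [terminal]
13. n11.sig = 7  [terminal]
14. n8.off = "qnx"  [E.mk ++ "x"]
15. n1.env = 16  [B.depth + 21]
16. n1.wid = 5  [B.depth * 2 + 15]
17. n1.live = 5  [B.depth * 2 + 15]
18. n1.fin = 14  [14]
19. n0.env = 12  [S₁.wid + 7]
20. n0.wid = 2  [S₁.fin + S₁.wid - 17]
21. n0.live = 30  [S₁.wid + S₁.live + 20]
22. n0.fin = -3  [S₁.env - 19]

30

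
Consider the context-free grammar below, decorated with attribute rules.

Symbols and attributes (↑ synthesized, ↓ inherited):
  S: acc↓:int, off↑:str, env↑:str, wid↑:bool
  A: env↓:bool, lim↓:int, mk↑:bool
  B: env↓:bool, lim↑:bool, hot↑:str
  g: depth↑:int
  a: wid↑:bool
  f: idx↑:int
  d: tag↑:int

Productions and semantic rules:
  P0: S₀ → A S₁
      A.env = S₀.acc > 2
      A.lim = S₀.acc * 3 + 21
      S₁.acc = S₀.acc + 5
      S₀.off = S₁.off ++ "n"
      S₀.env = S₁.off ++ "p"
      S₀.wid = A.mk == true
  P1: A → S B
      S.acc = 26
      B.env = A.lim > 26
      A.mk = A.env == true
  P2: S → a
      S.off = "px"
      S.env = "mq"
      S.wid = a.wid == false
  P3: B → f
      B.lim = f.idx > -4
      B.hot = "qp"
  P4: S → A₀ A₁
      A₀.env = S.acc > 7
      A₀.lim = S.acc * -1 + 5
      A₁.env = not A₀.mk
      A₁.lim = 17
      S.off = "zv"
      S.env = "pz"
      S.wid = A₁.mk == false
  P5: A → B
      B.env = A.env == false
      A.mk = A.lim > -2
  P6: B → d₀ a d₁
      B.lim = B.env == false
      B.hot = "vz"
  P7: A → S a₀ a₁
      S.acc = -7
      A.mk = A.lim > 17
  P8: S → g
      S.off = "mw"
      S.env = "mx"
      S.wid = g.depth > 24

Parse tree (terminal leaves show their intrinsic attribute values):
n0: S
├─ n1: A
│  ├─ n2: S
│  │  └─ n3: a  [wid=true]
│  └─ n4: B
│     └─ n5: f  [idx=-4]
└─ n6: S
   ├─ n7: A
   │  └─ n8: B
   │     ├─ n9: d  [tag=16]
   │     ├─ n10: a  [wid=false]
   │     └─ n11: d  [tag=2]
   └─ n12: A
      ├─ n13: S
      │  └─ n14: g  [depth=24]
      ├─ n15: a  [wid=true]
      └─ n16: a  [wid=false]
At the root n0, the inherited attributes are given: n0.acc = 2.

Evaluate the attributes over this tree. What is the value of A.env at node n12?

1. n0.acc = 2  [given at root]
2. n1.env = false  [S₀.acc > 2]
3. n1.lim = 27  [S₀.acc * 3 + 21]
4. n2.acc = 26  [26]
5. n3.wid = true  [terminal]
6. n2.off = "px"  ["px"]
7. n2.env = "mq"  ["mq"]
8. n2.wid = false  [a.wid == false]
9. n4.env = true  [A.lim > 26]
10. n5.idx = -4  [terminal]
11. n4.lim = false  [f.idx > -4]
12. n4.hot = "qp"  ["qp"]
13. n1.mk = false  [A.env == true]
14. n6.acc = 7  [S₀.acc + 5]
15. n7.env = false  [S.acc > 7]
16. n7.lim = -2  [S.acc * -1 + 5]
17. n8.env = true  [A.env == false]
18. n9.tag = 16  [terminal]
19. n10.wid = false  [terminal]
20. n11.tag = 2  [terminal]
21. n8.lim = false  [B.env == false]
22. n8.hot = "vz"  ["vz"]
23. n7.mk = false  [A.lim > -2]
24. n12.env = true  [not A₀.mk]
25. n12.lim = 17  [17]
26. n13.acc = -7  [-7]
27. n14.depth = 24  [terminal]
28. n13.off = "mw"  ["mw"]
29. n13.env = "mx"  ["mx"]
30. n13.wid = false  [g.depth > 24]
31. n15.wid = true  [terminal]
32. n16.wid = false  [terminal]
33. n12.mk = false  [A.lim > 17]
34. n6.off = "zv"  ["zv"]
35. n6.env = "pz"  ["pz"]
36. n6.wid = true  [A₁.mk == false]
37. n0.off = "zvn"  [S₁.off ++ "n"]
38. n0.env = "zvp"  [S₁.off ++ "p"]
39. n0.wid = false  [A.mk == true]

true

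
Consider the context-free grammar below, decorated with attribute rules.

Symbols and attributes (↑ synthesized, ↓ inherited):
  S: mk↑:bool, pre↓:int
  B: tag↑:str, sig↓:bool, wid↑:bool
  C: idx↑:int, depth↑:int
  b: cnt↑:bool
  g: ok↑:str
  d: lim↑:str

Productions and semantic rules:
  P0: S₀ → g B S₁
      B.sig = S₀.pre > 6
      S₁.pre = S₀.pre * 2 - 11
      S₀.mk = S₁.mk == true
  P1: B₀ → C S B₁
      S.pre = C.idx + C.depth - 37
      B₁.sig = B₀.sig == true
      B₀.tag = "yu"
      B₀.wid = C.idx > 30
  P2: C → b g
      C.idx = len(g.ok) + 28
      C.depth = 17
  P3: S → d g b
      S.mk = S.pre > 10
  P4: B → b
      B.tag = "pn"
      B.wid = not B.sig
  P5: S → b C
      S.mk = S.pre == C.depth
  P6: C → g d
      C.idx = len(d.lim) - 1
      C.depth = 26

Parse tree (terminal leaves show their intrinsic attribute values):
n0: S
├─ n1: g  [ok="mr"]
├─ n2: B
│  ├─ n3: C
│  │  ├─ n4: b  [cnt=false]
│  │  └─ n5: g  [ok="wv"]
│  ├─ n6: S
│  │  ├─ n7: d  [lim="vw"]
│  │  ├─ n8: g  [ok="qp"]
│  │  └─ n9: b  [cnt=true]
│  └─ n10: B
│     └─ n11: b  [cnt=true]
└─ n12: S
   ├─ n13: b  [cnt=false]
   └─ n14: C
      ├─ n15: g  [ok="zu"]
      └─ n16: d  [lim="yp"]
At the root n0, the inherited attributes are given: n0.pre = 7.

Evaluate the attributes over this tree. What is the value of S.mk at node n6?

false

1. n0.pre = 7  [given at root]
2. n1.ok = "mr"  [terminal]
3. n2.sig = true  [S₀.pre > 6]
4. n4.cnt = false  [terminal]
5. n5.ok = "wv"  [terminal]
6. n3.idx = 30  [len(g.ok) + 28]
7. n3.depth = 17  [17]
8. n6.pre = 10  [C.idx + C.depth - 37]
9. n7.lim = "vw"  [terminal]
10. n8.ok = "qp"  [terminal]
11. n9.cnt = true  [terminal]
12. n6.mk = false  [S.pre > 10]
13. n10.sig = true  [B₀.sig == true]
14. n11.cnt = true  [terminal]
15. n10.tag = "pn"  ["pn"]
16. n10.wid = false  [not B.sig]
17. n2.tag = "yu"  ["yu"]
18. n2.wid = false  [C.idx > 30]
19. n12.pre = 3  [S₀.pre * 2 - 11]
20. n13.cnt = false  [terminal]
21. n15.ok = "zu"  [terminal]
22. n16.lim = "yp"  [terminal]
23. n14.idx = 1  [len(d.lim) - 1]
24. n14.depth = 26  [26]
25. n12.mk = false  [S.pre == C.depth]
26. n0.mk = false  [S₁.mk == true]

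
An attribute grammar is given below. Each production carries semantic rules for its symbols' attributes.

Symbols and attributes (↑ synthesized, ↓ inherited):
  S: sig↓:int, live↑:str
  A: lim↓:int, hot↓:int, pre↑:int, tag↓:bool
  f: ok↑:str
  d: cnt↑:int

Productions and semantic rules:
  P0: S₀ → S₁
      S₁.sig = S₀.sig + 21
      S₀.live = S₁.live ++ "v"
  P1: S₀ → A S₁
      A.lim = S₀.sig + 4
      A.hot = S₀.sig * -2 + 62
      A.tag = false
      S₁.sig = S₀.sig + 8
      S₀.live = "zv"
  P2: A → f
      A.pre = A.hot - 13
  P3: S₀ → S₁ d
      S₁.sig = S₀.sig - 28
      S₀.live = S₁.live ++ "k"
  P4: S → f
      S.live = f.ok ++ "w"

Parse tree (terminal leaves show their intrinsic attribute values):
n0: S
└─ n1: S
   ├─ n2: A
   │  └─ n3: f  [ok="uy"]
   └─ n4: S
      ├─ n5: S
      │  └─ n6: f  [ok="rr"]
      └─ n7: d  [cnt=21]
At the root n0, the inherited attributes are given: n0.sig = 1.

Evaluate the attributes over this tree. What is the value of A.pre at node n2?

1. n0.sig = 1  [given at root]
2. n1.sig = 22  [S₀.sig + 21]
3. n2.lim = 26  [S₀.sig + 4]
4. n2.hot = 18  [S₀.sig * -2 + 62]
5. n2.tag = false  [false]
6. n3.ok = "uy"  [terminal]
7. n2.pre = 5  [A.hot - 13]
8. n4.sig = 30  [S₀.sig + 8]
9. n5.sig = 2  [S₀.sig - 28]
10. n6.ok = "rr"  [terminal]
11. n5.live = "rrw"  [f.ok ++ "w"]
12. n7.cnt = 21  [terminal]
13. n4.live = "rrwk"  [S₁.live ++ "k"]
14. n1.live = "zv"  ["zv"]
15. n0.live = "zvv"  [S₁.live ++ "v"]

5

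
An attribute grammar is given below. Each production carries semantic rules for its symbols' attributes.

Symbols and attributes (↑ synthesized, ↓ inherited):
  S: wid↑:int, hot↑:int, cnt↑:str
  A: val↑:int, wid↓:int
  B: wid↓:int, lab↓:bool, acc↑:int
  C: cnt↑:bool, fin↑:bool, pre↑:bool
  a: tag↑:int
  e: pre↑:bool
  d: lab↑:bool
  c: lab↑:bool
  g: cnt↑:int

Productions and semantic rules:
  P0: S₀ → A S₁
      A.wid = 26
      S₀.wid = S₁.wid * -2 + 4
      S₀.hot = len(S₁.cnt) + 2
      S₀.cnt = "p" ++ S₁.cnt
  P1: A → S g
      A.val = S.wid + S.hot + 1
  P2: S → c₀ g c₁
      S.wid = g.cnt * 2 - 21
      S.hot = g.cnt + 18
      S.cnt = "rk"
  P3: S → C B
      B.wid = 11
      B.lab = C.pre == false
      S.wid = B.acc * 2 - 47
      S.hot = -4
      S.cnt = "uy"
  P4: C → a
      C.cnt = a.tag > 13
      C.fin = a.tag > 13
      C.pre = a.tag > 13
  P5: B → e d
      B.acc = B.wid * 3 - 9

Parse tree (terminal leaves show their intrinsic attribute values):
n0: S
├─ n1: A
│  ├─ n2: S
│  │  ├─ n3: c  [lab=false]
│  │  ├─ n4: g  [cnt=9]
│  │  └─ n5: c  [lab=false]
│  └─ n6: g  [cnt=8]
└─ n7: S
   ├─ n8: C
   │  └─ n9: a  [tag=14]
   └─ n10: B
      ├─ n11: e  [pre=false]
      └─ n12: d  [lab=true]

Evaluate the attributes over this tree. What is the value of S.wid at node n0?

1. n1.wid = 26  [26]
2. n3.lab = false  [terminal]
3. n4.cnt = 9  [terminal]
4. n5.lab = false  [terminal]
5. n2.wid = -3  [g.cnt * 2 - 21]
6. n2.hot = 27  [g.cnt + 18]
7. n2.cnt = "rk"  ["rk"]
8. n6.cnt = 8  [terminal]
9. n1.val = 25  [S.wid + S.hot + 1]
10. n9.tag = 14  [terminal]
11. n8.cnt = true  [a.tag > 13]
12. n8.fin = true  [a.tag > 13]
13. n8.pre = true  [a.tag > 13]
14. n10.wid = 11  [11]
15. n10.lab = false  [C.pre == false]
16. n11.pre = false  [terminal]
17. n12.lab = true  [terminal]
18. n10.acc = 24  [B.wid * 3 - 9]
19. n7.wid = 1  [B.acc * 2 - 47]
20. n7.hot = -4  [-4]
21. n7.cnt = "uy"  ["uy"]
22. n0.wid = 2  [S₁.wid * -2 + 4]
23. n0.hot = 4  [len(S₁.cnt) + 2]
24. n0.cnt = "puy"  ["p" ++ S₁.cnt]

2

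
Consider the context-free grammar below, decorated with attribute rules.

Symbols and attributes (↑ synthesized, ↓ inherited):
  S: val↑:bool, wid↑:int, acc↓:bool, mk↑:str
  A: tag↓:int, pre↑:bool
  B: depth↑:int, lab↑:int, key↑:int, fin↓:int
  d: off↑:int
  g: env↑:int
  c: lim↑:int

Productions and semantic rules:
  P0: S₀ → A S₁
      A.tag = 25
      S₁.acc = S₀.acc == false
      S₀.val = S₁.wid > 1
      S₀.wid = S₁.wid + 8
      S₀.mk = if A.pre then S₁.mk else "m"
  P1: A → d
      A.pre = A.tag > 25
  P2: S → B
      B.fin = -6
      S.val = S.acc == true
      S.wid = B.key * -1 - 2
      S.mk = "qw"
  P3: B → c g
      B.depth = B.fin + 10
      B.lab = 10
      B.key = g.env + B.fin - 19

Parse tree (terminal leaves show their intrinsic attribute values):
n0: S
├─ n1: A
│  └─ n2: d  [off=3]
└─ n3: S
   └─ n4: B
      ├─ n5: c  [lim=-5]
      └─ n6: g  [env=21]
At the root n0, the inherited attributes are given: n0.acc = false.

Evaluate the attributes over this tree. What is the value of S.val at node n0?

true

1. n0.acc = false  [given at root]
2. n1.tag = 25  [25]
3. n2.off = 3  [terminal]
4. n1.pre = false  [A.tag > 25]
5. n3.acc = true  [S₀.acc == false]
6. n4.fin = -6  [-6]
7. n5.lim = -5  [terminal]
8. n6.env = 21  [terminal]
9. n4.depth = 4  [B.fin + 10]
10. n4.lab = 10  [10]
11. n4.key = -4  [g.env + B.fin - 19]
12. n3.val = true  [S.acc == true]
13. n3.wid = 2  [B.key * -1 - 2]
14. n3.mk = "qw"  ["qw"]
15. n0.val = true  [S₁.wid > 1]
16. n0.wid = 10  [S₁.wid + 8]
17. n0.mk = "m"  [if A.pre then S₁.mk else "m"]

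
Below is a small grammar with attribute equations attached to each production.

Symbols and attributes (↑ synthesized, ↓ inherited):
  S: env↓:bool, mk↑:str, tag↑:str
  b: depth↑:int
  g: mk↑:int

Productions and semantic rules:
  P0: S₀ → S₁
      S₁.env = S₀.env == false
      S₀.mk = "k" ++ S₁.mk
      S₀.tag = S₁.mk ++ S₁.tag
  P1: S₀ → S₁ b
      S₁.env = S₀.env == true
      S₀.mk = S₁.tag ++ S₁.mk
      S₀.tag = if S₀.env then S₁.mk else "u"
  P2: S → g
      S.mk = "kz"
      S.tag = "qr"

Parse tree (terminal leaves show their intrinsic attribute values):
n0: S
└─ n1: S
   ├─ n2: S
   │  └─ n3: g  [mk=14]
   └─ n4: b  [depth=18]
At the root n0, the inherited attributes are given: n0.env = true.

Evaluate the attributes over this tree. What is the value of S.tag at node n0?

1. n0.env = true  [given at root]
2. n1.env = false  [S₀.env == false]
3. n2.env = false  [S₀.env == true]
4. n3.mk = 14  [terminal]
5. n2.mk = "kz"  ["kz"]
6. n2.tag = "qr"  ["qr"]
7. n4.depth = 18  [terminal]
8. n1.mk = "qrkz"  [S₁.tag ++ S₁.mk]
9. n1.tag = "u"  [if S₀.env then S₁.mk else "u"]
10. n0.mk = "kqrkz"  ["k" ++ S₁.mk]
11. n0.tag = "qrkzu"  [S₁.mk ++ S₁.tag]

"qrkzu"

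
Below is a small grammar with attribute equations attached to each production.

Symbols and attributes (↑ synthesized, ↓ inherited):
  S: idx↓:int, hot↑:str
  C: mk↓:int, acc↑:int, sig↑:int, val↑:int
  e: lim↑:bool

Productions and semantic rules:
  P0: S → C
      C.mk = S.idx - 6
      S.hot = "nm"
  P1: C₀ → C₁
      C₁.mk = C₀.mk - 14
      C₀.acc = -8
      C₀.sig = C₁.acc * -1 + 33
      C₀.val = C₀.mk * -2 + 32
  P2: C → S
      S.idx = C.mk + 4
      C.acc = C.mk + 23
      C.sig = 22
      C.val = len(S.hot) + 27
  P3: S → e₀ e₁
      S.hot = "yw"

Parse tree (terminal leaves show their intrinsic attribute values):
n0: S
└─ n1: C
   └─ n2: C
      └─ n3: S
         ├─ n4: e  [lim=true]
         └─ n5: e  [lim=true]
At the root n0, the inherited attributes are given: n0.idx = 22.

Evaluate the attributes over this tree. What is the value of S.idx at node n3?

1. n0.idx = 22  [given at root]
2. n1.mk = 16  [S.idx - 6]
3. n2.mk = 2  [C₀.mk - 14]
4. n3.idx = 6  [C.mk + 4]
5. n4.lim = true  [terminal]
6. n5.lim = true  [terminal]
7. n3.hot = "yw"  ["yw"]
8. n2.acc = 25  [C.mk + 23]
9. n2.sig = 22  [22]
10. n2.val = 29  [len(S.hot) + 27]
11. n1.acc = -8  [-8]
12. n1.sig = 8  [C₁.acc * -1 + 33]
13. n1.val = 0  [C₀.mk * -2 + 32]
14. n0.hot = "nm"  ["nm"]

6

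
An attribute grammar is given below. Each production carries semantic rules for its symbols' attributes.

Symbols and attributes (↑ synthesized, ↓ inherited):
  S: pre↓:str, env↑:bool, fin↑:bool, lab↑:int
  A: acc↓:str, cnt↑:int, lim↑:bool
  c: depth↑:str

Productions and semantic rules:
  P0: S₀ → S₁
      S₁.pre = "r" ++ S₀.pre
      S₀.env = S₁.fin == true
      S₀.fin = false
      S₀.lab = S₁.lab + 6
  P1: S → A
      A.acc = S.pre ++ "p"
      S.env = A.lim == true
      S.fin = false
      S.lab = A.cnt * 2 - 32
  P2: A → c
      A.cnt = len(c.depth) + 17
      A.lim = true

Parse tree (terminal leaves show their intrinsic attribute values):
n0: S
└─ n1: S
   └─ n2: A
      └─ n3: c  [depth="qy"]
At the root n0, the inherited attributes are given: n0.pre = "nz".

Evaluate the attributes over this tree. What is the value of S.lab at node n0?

1. n0.pre = "nz"  [given at root]
2. n1.pre = "rnz"  ["r" ++ S₀.pre]
3. n2.acc = "rnzp"  [S.pre ++ "p"]
4. n3.depth = "qy"  [terminal]
5. n2.cnt = 19  [len(c.depth) + 17]
6. n2.lim = true  [true]
7. n1.env = true  [A.lim == true]
8. n1.fin = false  [false]
9. n1.lab = 6  [A.cnt * 2 - 32]
10. n0.env = false  [S₁.fin == true]
11. n0.fin = false  [false]
12. n0.lab = 12  [S₁.lab + 6]

12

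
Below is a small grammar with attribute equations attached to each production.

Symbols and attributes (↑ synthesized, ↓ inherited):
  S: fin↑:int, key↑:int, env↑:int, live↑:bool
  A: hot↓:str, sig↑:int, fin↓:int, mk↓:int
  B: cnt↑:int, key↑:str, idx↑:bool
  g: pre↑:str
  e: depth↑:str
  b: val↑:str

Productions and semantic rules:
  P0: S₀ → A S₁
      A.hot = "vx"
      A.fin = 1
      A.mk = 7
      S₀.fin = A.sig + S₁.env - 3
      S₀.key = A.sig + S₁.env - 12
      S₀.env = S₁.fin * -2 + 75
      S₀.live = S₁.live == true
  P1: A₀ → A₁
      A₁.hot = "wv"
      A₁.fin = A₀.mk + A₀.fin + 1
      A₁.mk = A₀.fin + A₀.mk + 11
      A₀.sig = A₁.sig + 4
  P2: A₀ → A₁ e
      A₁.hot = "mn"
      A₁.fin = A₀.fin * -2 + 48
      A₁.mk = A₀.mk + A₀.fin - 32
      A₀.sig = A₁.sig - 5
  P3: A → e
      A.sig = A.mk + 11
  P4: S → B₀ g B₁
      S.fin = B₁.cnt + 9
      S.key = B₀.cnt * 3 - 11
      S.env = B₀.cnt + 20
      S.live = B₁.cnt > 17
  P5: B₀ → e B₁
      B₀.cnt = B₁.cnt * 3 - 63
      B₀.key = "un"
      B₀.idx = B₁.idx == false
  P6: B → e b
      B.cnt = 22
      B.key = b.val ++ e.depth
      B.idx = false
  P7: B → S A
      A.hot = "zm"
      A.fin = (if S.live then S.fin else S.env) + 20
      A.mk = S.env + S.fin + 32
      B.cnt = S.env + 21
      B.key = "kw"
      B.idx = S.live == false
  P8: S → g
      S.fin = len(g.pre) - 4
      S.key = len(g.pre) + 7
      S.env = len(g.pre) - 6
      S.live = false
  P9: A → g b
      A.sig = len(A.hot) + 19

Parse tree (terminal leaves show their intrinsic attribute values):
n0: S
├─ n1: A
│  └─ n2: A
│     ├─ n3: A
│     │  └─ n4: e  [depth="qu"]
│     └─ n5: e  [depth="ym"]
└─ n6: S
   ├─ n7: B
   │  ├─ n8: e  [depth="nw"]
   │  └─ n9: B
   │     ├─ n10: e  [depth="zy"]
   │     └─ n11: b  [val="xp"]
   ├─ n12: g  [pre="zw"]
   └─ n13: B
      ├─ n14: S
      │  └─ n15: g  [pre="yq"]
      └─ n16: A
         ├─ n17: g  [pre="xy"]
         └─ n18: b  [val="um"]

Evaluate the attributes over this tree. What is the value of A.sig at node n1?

6

1. n1.hot = "vx"  ["vx"]
2. n1.fin = 1  [1]
3. n1.mk = 7  [7]
4. n2.hot = "wv"  ["wv"]
5. n2.fin = 9  [A₀.mk + A₀.fin + 1]
6. n2.mk = 19  [A₀.fin + A₀.mk + 11]
7. n3.hot = "mn"  ["mn"]
8. n3.fin = 30  [A₀.fin * -2 + 48]
9. n3.mk = -4  [A₀.mk + A₀.fin - 32]
10. n4.depth = "qu"  [terminal]
11. n3.sig = 7  [A.mk + 11]
12. n5.depth = "ym"  [terminal]
13. n2.sig = 2  [A₁.sig - 5]
14. n1.sig = 6  [A₁.sig + 4]
15. n8.depth = "nw"  [terminal]
16. n10.depth = "zy"  [terminal]
17. n11.val = "xp"  [terminal]
18. n9.cnt = 22  [22]
19. n9.key = "xpzy"  [b.val ++ e.depth]
20. n9.idx = false  [false]
21. n7.cnt = 3  [B₁.cnt * 3 - 63]
22. n7.key = "un"  ["un"]
23. n7.idx = true  [B₁.idx == false]
24. n12.pre = "zw"  [terminal]
25. n15.pre = "yq"  [terminal]
26. n14.fin = -2  [len(g.pre) - 4]
27. n14.key = 9  [len(g.pre) + 7]
28. n14.env = -4  [len(g.pre) - 6]
29. n14.live = false  [false]
30. n16.hot = "zm"  ["zm"]
31. n16.fin = 16  [(if S.live then S.fin else S.env) + 20]
32. n16.mk = 26  [S.env + S.fin + 32]
33. n17.pre = "xy"  [terminal]
34. n18.val = "um"  [terminal]
35. n16.sig = 21  [len(A.hot) + 19]
36. n13.cnt = 17  [S.env + 21]
37. n13.key = "kw"  ["kw"]
38. n13.idx = true  [S.live == false]
39. n6.fin = 26  [B₁.cnt + 9]
40. n6.key = -2  [B₀.cnt * 3 - 11]
41. n6.env = 23  [B₀.cnt + 20]
42. n6.live = false  [B₁.cnt > 17]
43. n0.fin = 26  [A.sig + S₁.env - 3]
44. n0.key = 17  [A.sig + S₁.env - 12]
45. n0.env = 23  [S₁.fin * -2 + 75]
46. n0.live = false  [S₁.live == true]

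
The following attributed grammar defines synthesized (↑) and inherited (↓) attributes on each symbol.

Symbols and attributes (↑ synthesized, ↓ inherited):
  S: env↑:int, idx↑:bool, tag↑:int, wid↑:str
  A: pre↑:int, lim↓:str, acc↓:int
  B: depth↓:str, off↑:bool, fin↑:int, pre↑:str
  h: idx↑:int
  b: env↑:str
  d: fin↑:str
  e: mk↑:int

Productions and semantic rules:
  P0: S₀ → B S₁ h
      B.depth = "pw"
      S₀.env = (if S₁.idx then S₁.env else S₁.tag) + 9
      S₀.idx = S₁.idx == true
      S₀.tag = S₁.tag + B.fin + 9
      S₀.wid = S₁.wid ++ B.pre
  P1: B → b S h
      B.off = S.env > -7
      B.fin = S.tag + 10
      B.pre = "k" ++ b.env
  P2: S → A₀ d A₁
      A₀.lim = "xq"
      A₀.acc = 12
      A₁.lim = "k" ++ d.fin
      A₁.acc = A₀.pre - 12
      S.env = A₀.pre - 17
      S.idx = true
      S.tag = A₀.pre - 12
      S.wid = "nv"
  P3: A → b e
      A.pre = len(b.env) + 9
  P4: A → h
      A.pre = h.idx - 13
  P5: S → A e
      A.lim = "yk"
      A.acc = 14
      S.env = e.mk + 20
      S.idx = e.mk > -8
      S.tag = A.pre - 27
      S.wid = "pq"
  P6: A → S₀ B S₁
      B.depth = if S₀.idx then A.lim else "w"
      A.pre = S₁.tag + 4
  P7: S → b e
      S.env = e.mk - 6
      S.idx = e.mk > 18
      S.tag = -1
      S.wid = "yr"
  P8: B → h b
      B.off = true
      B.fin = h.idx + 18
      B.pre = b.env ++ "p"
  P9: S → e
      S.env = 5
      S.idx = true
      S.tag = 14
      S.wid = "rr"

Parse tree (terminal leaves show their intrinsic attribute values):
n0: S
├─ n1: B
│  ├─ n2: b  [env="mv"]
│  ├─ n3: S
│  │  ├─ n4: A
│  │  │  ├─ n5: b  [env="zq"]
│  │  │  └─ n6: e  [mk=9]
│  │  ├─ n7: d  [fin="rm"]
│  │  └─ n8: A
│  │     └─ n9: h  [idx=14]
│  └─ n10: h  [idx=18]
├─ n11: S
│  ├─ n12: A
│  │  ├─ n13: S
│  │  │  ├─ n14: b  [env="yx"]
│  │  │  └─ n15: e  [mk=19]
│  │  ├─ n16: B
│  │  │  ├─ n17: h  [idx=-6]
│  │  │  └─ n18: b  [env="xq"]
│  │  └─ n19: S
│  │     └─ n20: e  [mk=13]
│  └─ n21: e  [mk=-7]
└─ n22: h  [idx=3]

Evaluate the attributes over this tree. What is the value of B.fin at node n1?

1. n1.depth = "pw"  ["pw"]
2. n2.env = "mv"  [terminal]
3. n4.lim = "xq"  ["xq"]
4. n4.acc = 12  [12]
5. n5.env = "zq"  [terminal]
6. n6.mk = 9  [terminal]
7. n4.pre = 11  [len(b.env) + 9]
8. n7.fin = "rm"  [terminal]
9. n8.lim = "krm"  ["k" ++ d.fin]
10. n8.acc = -1  [A₀.pre - 12]
11. n9.idx = 14  [terminal]
12. n8.pre = 1  [h.idx - 13]
13. n3.env = -6  [A₀.pre - 17]
14. n3.idx = true  [true]
15. n3.tag = -1  [A₀.pre - 12]
16. n3.wid = "nv"  ["nv"]
17. n10.idx = 18  [terminal]
18. n1.off = true  [S.env > -7]
19. n1.fin = 9  [S.tag + 10]
20. n1.pre = "kmv"  ["k" ++ b.env]
21. n12.lim = "yk"  ["yk"]
22. n12.acc = 14  [14]
23. n14.env = "yx"  [terminal]
24. n15.mk = 19  [terminal]
25. n13.env = 13  [e.mk - 6]
26. n13.idx = true  [e.mk > 18]
27. n13.tag = -1  [-1]
28. n13.wid = "yr"  ["yr"]
29. n16.depth = "yk"  [if S₀.idx then A.lim else "w"]
30. n17.idx = -6  [terminal]
31. n18.env = "xq"  [terminal]
32. n16.off = true  [true]
33. n16.fin = 12  [h.idx + 18]
34. n16.pre = "xqp"  [b.env ++ "p"]
35. n20.mk = 13  [terminal]
36. n19.env = 5  [5]
37. n19.idx = true  [true]
38. n19.tag = 14  [14]
39. n19.wid = "rr"  ["rr"]
40. n12.pre = 18  [S₁.tag + 4]
41. n21.mk = -7  [terminal]
42. n11.env = 13  [e.mk + 20]
43. n11.idx = true  [e.mk > -8]
44. n11.tag = -9  [A.pre - 27]
45. n11.wid = "pq"  ["pq"]
46. n22.idx = 3  [terminal]
47. n0.env = 22  [(if S₁.idx then S₁.env else S₁.tag) + 9]
48. n0.idx = true  [S₁.idx == true]
49. n0.tag = 9  [S₁.tag + B.fin + 9]
50. n0.wid = "pqkmv"  [S₁.wid ++ B.pre]

9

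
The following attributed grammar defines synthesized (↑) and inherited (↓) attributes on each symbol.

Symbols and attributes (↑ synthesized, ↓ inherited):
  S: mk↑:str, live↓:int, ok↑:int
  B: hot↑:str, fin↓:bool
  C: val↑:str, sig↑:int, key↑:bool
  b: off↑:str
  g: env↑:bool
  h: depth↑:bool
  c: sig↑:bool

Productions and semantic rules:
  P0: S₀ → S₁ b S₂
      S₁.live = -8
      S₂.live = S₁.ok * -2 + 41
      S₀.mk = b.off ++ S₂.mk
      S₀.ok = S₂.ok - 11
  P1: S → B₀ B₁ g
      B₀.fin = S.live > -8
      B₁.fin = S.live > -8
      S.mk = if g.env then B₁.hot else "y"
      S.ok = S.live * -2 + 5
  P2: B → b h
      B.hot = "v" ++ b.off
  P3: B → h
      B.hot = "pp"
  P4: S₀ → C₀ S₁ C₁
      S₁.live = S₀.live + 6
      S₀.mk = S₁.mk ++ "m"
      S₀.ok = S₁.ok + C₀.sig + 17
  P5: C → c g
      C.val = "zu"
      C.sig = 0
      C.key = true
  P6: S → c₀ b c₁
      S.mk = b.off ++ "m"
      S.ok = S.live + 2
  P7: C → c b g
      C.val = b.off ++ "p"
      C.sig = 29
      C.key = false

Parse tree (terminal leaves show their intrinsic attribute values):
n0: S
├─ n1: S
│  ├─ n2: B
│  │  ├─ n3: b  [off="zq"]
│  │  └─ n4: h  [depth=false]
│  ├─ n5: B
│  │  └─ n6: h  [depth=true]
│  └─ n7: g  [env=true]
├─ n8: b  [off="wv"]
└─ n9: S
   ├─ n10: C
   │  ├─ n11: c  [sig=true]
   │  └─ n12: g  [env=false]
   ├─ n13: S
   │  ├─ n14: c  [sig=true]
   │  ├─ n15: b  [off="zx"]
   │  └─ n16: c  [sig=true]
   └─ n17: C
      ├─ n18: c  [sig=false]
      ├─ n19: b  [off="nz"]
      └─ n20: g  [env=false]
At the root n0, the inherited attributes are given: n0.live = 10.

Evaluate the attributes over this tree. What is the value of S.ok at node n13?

7

1. n0.live = 10  [given at root]
2. n1.live = -8  [-8]
3. n2.fin = false  [S.live > -8]
4. n3.off = "zq"  [terminal]
5. n4.depth = false  [terminal]
6. n2.hot = "vzq"  ["v" ++ b.off]
7. n5.fin = false  [S.live > -8]
8. n6.depth = true  [terminal]
9. n5.hot = "pp"  ["pp"]
10. n7.env = true  [terminal]
11. n1.mk = "pp"  [if g.env then B₁.hot else "y"]
12. n1.ok = 21  [S.live * -2 + 5]
13. n8.off = "wv"  [terminal]
14. n9.live = -1  [S₁.ok * -2 + 41]
15. n11.sig = true  [terminal]
16. n12.env = false  [terminal]
17. n10.val = "zu"  ["zu"]
18. n10.sig = 0  [0]
19. n10.key = true  [true]
20. n13.live = 5  [S₀.live + 6]
21. n14.sig = true  [terminal]
22. n15.off = "zx"  [terminal]
23. n16.sig = true  [terminal]
24. n13.mk = "zxm"  [b.off ++ "m"]
25. n13.ok = 7  [S.live + 2]
26. n18.sig = false  [terminal]
27. n19.off = "nz"  [terminal]
28. n20.env = false  [terminal]
29. n17.val = "nzp"  [b.off ++ "p"]
30. n17.sig = 29  [29]
31. n17.key = false  [false]
32. n9.mk = "zxmm"  [S₁.mk ++ "m"]
33. n9.ok = 24  [S₁.ok + C₀.sig + 17]
34. n0.mk = "wvzxmm"  [b.off ++ S₂.mk]
35. n0.ok = 13  [S₂.ok - 11]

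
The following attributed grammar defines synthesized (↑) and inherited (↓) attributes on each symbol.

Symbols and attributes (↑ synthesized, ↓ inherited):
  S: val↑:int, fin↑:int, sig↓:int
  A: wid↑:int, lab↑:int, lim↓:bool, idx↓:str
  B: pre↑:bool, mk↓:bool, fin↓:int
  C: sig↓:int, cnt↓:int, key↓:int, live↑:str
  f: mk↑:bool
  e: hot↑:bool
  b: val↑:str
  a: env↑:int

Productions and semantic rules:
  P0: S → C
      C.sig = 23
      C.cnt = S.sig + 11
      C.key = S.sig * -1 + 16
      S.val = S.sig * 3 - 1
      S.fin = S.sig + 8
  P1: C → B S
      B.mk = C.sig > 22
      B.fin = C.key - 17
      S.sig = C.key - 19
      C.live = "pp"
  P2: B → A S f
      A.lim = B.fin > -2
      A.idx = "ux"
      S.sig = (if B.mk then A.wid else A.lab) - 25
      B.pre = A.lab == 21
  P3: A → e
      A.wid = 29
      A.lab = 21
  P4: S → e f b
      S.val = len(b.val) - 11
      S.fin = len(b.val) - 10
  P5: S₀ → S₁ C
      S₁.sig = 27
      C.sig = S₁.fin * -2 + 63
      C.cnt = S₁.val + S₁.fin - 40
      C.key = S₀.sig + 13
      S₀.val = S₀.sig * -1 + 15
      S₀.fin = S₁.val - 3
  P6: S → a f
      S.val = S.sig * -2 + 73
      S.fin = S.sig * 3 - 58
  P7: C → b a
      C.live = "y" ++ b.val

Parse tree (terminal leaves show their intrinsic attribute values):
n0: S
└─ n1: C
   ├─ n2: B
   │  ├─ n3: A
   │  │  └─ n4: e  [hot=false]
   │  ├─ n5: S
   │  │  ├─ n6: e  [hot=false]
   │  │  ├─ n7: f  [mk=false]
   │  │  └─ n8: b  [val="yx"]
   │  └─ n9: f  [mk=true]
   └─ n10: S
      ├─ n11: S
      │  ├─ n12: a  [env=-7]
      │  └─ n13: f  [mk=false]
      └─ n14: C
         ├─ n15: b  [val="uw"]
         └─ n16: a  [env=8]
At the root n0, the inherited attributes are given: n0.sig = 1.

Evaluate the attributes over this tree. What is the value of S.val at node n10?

19

1. n0.sig = 1  [given at root]
2. n1.sig = 23  [23]
3. n1.cnt = 12  [S.sig + 11]
4. n1.key = 15  [S.sig * -1 + 16]
5. n2.mk = true  [C.sig > 22]
6. n2.fin = -2  [C.key - 17]
7. n3.lim = false  [B.fin > -2]
8. n3.idx = "ux"  ["ux"]
9. n4.hot = false  [terminal]
10. n3.wid = 29  [29]
11. n3.lab = 21  [21]
12. n5.sig = 4  [(if B.mk then A.wid else A.lab) - 25]
13. n6.hot = false  [terminal]
14. n7.mk = false  [terminal]
15. n8.val = "yx"  [terminal]
16. n5.val = -9  [len(b.val) - 11]
17. n5.fin = -8  [len(b.val) - 10]
18. n9.mk = true  [terminal]
19. n2.pre = true  [A.lab == 21]
20. n10.sig = -4  [C.key - 19]
21. n11.sig = 27  [27]
22. n12.env = -7  [terminal]
23. n13.mk = false  [terminal]
24. n11.val = 19  [S.sig * -2 + 73]
25. n11.fin = 23  [S.sig * 3 - 58]
26. n14.sig = 17  [S₁.fin * -2 + 63]
27. n14.cnt = 2  [S₁.val + S₁.fin - 40]
28. n14.key = 9  [S₀.sig + 13]
29. n15.val = "uw"  [terminal]
30. n16.env = 8  [terminal]
31. n14.live = "yuw"  ["y" ++ b.val]
32. n10.val = 19  [S₀.sig * -1 + 15]
33. n10.fin = 16  [S₁.val - 3]
34. n1.live = "pp"  ["pp"]
35. n0.val = 2  [S.sig * 3 - 1]
36. n0.fin = 9  [S.sig + 8]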